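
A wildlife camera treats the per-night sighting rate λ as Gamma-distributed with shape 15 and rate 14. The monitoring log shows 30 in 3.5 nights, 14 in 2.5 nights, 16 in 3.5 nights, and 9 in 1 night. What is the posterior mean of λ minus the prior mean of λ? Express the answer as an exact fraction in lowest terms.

33/14

Total count: 30 + 14 + 16 + 9 = 69.
Total exposure: 3.5 + 2.5 + 3.5 + 1 = 10.5 nights.
Gamma(α, β) with Poisson data over total exposure Σt gives posterior Gamma(α+Σx, β+Σt) = Gamma(84, 49/2).
Posterior mean = 84/(49/2) = 24/7; prior mean = 15/14 = 15/14. Difference = 24/7 − 15/14 = 33/14.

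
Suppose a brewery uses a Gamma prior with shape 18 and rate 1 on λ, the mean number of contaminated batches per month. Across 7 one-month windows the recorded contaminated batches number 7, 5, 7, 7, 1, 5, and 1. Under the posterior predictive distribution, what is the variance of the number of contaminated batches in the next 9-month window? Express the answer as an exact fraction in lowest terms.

7803/64

Total count: 7 + 5 + 7 + 7 + 1 + 5 + 1 = 33.
Total exposure: 7 months.
The Gamma prior is conjugate for the Poisson rate, so λ | data ~ Gamma(18+33, 1+7) = Gamma(51, 8).
The posterior predictive for a window of length T is Negative Binomial with variance T·α'·(β'+T)/β'² = 9·51·17/64 = 7803/64.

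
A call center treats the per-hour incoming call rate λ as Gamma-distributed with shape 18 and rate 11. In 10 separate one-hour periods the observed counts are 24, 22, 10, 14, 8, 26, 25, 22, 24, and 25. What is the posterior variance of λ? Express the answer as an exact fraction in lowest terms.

218/441

Total count: 24 + 22 + 10 + 14 + 8 + 26 + 25 + 22 + 24 + 25 = 200.
Total exposure: 10 hours.
Conjugate update: add total count to the shape and total exposure to the rate, giving Gamma(218, 21).
Posterior variance = α'/β'² = 218/441.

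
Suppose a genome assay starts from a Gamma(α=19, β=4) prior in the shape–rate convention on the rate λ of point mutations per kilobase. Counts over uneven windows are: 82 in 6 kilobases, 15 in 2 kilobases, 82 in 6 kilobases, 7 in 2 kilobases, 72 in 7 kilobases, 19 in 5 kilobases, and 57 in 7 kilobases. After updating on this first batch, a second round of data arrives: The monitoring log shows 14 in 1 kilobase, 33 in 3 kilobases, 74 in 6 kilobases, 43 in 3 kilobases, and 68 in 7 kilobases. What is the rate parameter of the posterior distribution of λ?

Total count: 82 + 15 + 82 + 7 + 72 + 19 + 57 = 334.
Total exposure: 6 + 2 + 6 + 2 + 7 + 5 + 7 = 35 kilobases.
After the first batch: Gamma(19 + 334, 4 + 35) = Gamma(353, 39).
Total count: 14 + 33 + 74 + 43 + 68 = 232.
Total exposure: 1 + 3 + 6 + 3 + 7 = 20 kilobases.
After the second batch: Gamma(353 + 232, 39 + 20) = Gamma(585, 59).

59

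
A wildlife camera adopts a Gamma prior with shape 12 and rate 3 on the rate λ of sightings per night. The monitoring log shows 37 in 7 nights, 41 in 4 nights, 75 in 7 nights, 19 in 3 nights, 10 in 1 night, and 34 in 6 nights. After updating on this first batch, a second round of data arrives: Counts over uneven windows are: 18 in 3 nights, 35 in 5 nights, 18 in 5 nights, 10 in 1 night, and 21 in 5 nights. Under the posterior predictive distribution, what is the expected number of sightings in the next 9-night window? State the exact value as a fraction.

Total count: 37 + 41 + 75 + 19 + 10 + 34 = 216.
Total exposure: 7 + 4 + 7 + 3 + 1 + 6 = 28 nights.
After the first batch: Gamma(12 + 216, 3 + 28) = Gamma(228, 31).
Total count: 18 + 35 + 18 + 10 + 21 = 102.
Total exposure: 3 + 5 + 5 + 1 + 5 = 19 nights.
After the second batch: Gamma(228 + 102, 31 + 19) = Gamma(330, 50).
Predictive mean over a 9-night window = T·E[λ|data] = 9·330/50 = 297/5.

297/5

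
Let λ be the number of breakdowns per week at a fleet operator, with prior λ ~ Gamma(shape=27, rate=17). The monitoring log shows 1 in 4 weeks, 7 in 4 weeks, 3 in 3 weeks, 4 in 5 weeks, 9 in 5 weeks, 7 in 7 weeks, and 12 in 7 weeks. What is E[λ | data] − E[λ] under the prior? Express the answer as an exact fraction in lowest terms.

-107/442

Total count: 1 + 7 + 3 + 4 + 9 + 7 + 12 = 43.
Total exposure: 4 + 4 + 3 + 5 + 5 + 7 + 7 = 35 weeks.
Gamma(α, β) with Poisson data over total exposure Σt gives posterior Gamma(α+Σx, β+Σt) = Gamma(70, 52).
Posterior mean = 70/52 = 35/26; prior mean = 27/17 = 27/17. Difference = 35/26 − 27/17 = -107/442.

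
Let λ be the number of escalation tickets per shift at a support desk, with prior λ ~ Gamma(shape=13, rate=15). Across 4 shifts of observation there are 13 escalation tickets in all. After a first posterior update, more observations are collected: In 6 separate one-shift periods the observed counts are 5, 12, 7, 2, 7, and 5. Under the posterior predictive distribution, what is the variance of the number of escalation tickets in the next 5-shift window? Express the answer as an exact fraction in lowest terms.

Total count 13 over total exposure 4 shifts.
After the first batch: Gamma(13 + 13, 15 + 4) = Gamma(26, 19).
Total count: 5 + 12 + 7 + 2 + 7 + 5 = 38.
Total exposure: 6 shifts.
After the second batch: Gamma(26 + 38, 19 + 6) = Gamma(64, 25).
The posterior predictive for a window of length T is Negative Binomial with variance T·α'·(β'+T)/β'² = 5·64·30/625 = 384/25.

384/25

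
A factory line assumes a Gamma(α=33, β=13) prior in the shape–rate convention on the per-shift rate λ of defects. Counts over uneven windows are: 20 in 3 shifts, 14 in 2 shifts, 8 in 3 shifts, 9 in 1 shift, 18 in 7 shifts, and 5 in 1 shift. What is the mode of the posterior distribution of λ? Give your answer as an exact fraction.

Total count: 20 + 14 + 8 + 9 + 18 + 5 = 74.
Total exposure: 3 + 2 + 3 + 1 + 7 + 1 = 17 shifts.
Posterior: α' = 33 + 74 = 107, β' = 13 + 17 = 30.
Posterior mode = (α'−1)/β' = 106/30 = 53/15.

53/15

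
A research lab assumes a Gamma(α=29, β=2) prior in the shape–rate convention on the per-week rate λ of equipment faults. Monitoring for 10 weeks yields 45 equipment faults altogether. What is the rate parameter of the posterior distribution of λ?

Total count 45 over total exposure 10 weeks.
The Gamma prior is conjugate for the Poisson rate, so λ | data ~ Gamma(29+45, 2+10) = Gamma(74, 12).

12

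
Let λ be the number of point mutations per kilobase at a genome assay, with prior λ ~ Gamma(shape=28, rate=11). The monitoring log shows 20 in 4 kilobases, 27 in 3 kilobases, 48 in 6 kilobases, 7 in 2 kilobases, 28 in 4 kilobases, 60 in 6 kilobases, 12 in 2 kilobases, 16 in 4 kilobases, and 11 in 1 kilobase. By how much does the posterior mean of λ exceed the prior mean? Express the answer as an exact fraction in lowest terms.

Total count: 20 + 27 + 48 + 7 + 28 + 60 + 12 + 16 + 11 = 229.
Total exposure: 4 + 3 + 6 + 2 + 4 + 6 + 2 + 4 + 1 = 32 kilobases.
The Gamma prior is conjugate for the Poisson rate, so λ | data ~ Gamma(28+229, 11+32) = Gamma(257, 43).
Posterior mean = 257/43 = 257/43; prior mean = 28/11 = 28/11. Difference = 257/43 − 28/11 = 1623/473.

1623/473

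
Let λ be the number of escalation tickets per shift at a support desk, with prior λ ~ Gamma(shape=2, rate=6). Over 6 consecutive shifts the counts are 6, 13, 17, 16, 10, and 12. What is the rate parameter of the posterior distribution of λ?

Total count: 6 + 13 + 17 + 16 + 10 + 12 = 74.
Total exposure: 6 shifts.
By Gamma–Poisson conjugacy, the posterior is Gamma(α + Σx, β + Σt) = Gamma(2 + 74, 6 + 6) = Gamma(76, 12).

12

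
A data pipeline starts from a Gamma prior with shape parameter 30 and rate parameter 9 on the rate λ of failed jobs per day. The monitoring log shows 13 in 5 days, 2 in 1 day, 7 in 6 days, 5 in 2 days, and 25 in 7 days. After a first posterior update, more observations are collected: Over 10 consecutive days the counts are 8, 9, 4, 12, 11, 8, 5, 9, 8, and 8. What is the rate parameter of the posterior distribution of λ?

40

Total count: 13 + 2 + 7 + 5 + 25 = 52.
Total exposure: 5 + 1 + 6 + 2 + 7 = 21 days.
After the first batch: Gamma(30 + 52, 9 + 21) = Gamma(82, 30).
Total count: 8 + 9 + 4 + 12 + 11 + 8 + 5 + 9 + 8 + 8 = 82.
Total exposure: 10 days.
After the second batch: Gamma(82 + 82, 30 + 10) = Gamma(164, 40).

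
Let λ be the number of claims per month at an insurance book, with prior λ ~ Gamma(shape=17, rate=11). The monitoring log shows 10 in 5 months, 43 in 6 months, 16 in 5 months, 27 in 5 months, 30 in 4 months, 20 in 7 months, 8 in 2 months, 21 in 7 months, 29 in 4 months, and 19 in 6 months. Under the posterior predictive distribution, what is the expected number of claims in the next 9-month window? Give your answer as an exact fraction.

1080/31

Total count: 10 + 43 + 16 + 27 + 30 + 20 + 8 + 21 + 29 + 19 = 223.
Total exposure: 5 + 6 + 5 + 5 + 4 + 7 + 2 + 7 + 4 + 6 = 51 months.
The Gamma prior is conjugate for the Poisson rate, so λ | data ~ Gamma(17+223, 11+51) = Gamma(240, 62).
Predictive mean over a 9-month window = T·E[λ|data] = 9·240/62 = 1080/31.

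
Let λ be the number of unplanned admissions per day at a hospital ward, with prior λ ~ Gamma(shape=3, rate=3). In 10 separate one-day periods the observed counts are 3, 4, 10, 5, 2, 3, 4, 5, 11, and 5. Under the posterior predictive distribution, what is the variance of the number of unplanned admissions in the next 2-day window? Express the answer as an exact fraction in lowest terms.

Total count: 3 + 4 + 10 + 5 + 2 + 3 + 4 + 5 + 11 + 5 = 52.
Total exposure: 10 days.
Conjugate update: add total count to the shape and total exposure to the rate, giving Gamma(55, 13).
The posterior predictive for a window of length T is Negative Binomial with variance T·α'·(β'+T)/β'² = 2·55·15/169 = 1650/169.

1650/169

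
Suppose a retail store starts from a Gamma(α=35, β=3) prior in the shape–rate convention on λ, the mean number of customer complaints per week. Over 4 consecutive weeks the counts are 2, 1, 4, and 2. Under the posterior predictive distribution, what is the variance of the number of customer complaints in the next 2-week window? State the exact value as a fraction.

792/49

Total count: 2 + 1 + 4 + 2 = 9.
Total exposure: 4 weeks.
Posterior: α' = 35 + 9 = 44, β' = 3 + 4 = 7.
The posterior predictive for a window of length T is Negative Binomial with variance T·α'·(β'+T)/β'² = 2·44·9/49 = 792/49.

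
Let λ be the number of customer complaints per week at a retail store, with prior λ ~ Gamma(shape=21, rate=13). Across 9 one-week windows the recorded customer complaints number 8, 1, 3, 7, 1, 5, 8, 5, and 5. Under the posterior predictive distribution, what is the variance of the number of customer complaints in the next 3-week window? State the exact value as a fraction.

1200/121

Total count: 8 + 1 + 3 + 7 + 1 + 5 + 8 + 5 + 5 = 43.
Total exposure: 9 weeks.
Gamma(α, β) with Poisson data over total exposure Σt gives posterior Gamma(α+Σx, β+Σt) = Gamma(64, 22).
The posterior predictive for a window of length T is Negative Binomial with variance T·α'·(β'+T)/β'² = 3·64·25/484 = 1200/121.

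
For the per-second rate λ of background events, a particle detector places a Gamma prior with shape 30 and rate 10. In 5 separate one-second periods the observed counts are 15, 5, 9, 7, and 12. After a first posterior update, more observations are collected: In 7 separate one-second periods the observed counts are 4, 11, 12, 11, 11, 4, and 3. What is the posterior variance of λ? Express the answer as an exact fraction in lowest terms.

67/242

Total count: 15 + 5 + 9 + 7 + 12 = 48.
Total exposure: 5 seconds.
After the first batch: Gamma(30 + 48, 10 + 5) = Gamma(78, 15).
Total count: 4 + 11 + 12 + 11 + 11 + 4 + 3 = 56.
Total exposure: 7 seconds.
After the second batch: Gamma(78 + 56, 15 + 7) = Gamma(134, 22).
Posterior variance = α'/β'² = 134/484 = 67/242.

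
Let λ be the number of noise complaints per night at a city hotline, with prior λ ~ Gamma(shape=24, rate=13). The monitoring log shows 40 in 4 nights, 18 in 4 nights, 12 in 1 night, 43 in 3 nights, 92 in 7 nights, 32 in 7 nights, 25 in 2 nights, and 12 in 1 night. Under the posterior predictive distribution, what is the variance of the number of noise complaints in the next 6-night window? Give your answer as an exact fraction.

Total count: 40 + 18 + 12 + 43 + 92 + 32 + 25 + 12 = 274.
Total exposure: 4 + 4 + 1 + 3 + 7 + 7 + 2 + 1 = 29 nights.
Gamma(α, β) with Poisson data over total exposure Σt gives posterior Gamma(α+Σx, β+Σt) = Gamma(298, 42).
The posterior predictive for a window of length T is Negative Binomial with variance T·α'·(β'+T)/β'² = 6·298·48/1764 = 2384/49.

2384/49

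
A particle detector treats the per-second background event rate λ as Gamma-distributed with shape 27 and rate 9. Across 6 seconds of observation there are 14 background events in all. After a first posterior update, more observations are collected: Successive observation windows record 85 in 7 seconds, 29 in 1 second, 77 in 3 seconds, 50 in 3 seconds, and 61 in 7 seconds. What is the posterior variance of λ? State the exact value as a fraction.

343/1296

Total count 14 over total exposure 6 seconds.
After the first batch: Gamma(27 + 14, 9 + 6) = Gamma(41, 15).
Total count: 85 + 29 + 77 + 50 + 61 = 302.
Total exposure: 7 + 1 + 3 + 3 + 7 = 21 seconds.
After the second batch: Gamma(41 + 302, 15 + 21) = Gamma(343, 36).
Posterior variance = α'/β'² = 343/1296.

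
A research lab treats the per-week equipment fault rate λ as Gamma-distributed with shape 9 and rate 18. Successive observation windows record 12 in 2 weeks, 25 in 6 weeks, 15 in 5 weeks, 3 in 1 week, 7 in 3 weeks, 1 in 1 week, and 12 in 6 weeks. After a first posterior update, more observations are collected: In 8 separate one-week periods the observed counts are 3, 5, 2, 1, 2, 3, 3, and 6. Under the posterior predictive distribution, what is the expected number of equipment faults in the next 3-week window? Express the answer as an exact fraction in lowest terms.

327/50

Total count: 12 + 25 + 15 + 3 + 7 + 1 + 12 = 75.
Total exposure: 2 + 6 + 5 + 1 + 3 + 1 + 6 = 24 weeks.
After the first batch: Gamma(9 + 75, 18 + 24) = Gamma(84, 42).
Total count: 3 + 5 + 2 + 1 + 2 + 3 + 3 + 6 = 25.
Total exposure: 8 weeks.
After the second batch: Gamma(84 + 25, 42 + 8) = Gamma(109, 50).
Predictive mean over a 3-week window = T·E[λ|data] = 3·109/50 = 327/50.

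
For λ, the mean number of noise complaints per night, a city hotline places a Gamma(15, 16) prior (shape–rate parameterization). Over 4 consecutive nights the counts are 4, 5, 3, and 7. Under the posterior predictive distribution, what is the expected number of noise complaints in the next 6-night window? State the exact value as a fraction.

Total count: 4 + 5 + 3 + 7 = 19.
Total exposure: 4 nights.
The Gamma prior is conjugate for the Poisson rate, so λ | data ~ Gamma(15+19, 16+4) = Gamma(34, 20).
Predictive mean over a 6-night window = T·E[λ|data] = 6·34/20 = 51/5.

51/5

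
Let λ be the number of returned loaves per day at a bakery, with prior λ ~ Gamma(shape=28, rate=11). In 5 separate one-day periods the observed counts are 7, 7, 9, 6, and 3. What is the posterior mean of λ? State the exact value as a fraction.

15/4

Total count: 7 + 7 + 9 + 6 + 3 = 32.
Total exposure: 5 days.
By Gamma–Poisson conjugacy, the posterior is Gamma(α + Σx, β + Σt) = Gamma(28 + 32, 11 + 5) = Gamma(60, 16).
Posterior mean = α'/β' = 60/16 = 15/4.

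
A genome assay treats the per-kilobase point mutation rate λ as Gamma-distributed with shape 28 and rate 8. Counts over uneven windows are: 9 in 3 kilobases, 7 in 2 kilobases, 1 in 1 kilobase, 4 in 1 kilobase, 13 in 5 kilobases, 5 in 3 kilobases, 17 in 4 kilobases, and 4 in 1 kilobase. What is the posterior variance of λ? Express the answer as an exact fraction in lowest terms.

Total count: 9 + 7 + 1 + 4 + 13 + 5 + 17 + 4 = 60.
Total exposure: 3 + 2 + 1 + 1 + 5 + 3 + 4 + 1 = 20 kilobases.
Gamma(α, β) with Poisson data over total exposure Σt gives posterior Gamma(α+Σx, β+Σt) = Gamma(88, 28).
Posterior variance = α'/β'² = 88/784 = 11/98.

11/98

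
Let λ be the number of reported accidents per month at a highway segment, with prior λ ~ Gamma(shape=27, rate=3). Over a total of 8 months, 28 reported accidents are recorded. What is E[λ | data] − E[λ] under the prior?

Total count 28 over total exposure 8 months.
By Gamma–Poisson conjugacy, the posterior is Gamma(α + Σx, β + Σt) = Gamma(27 + 28, 3 + 8) = Gamma(55, 11).
Posterior mean = 55/11 = 5; prior mean = 27/3 = 9. Difference = 5 − 9 = -4.

-4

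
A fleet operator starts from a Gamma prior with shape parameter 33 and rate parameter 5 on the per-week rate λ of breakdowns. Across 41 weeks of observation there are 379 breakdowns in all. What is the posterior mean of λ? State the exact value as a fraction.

206/23

Total count 379 over total exposure 41 weeks.
Conjugate update: add total count to the shape and total exposure to the rate, giving Gamma(412, 46).
Posterior mean = α'/β' = 412/46 = 206/23.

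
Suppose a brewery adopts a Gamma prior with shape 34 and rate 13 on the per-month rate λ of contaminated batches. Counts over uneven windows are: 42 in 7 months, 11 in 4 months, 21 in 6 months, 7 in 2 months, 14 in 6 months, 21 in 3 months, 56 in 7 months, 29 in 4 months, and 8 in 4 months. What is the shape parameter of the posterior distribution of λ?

Total count: 42 + 11 + 21 + 7 + 14 + 21 + 56 + 29 + 8 = 209.
Total exposure: 7 + 4 + 6 + 2 + 6 + 3 + 7 + 4 + 4 = 43 months.
Conjugate update: add total count to the shape and total exposure to the rate, giving Gamma(243, 56).

243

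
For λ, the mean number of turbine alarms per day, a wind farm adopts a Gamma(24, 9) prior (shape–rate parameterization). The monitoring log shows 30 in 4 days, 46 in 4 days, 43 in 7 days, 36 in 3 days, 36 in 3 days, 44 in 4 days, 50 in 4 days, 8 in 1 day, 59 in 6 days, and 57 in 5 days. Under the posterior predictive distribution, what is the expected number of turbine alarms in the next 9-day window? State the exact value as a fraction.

Total count: 30 + 46 + 43 + 36 + 36 + 44 + 50 + 8 + 59 + 57 = 409.
Total exposure: 4 + 4 + 7 + 3 + 3 + 4 + 4 + 1 + 6 + 5 = 41 days.
Gamma(α, β) with Poisson data over total exposure Σt gives posterior Gamma(α+Σx, β+Σt) = Gamma(433, 50).
Predictive mean over a 9-day window = T·E[λ|data] = 9·433/50 = 3897/50.

3897/50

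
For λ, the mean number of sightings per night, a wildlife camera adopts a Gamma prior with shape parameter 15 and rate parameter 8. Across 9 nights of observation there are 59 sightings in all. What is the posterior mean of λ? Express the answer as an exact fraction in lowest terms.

Total count 59 over total exposure 9 nights.
The Gamma prior is conjugate for the Poisson rate, so λ | data ~ Gamma(15+59, 8+9) = Gamma(74, 17).
Posterior mean = α'/β' = 74/17.

74/17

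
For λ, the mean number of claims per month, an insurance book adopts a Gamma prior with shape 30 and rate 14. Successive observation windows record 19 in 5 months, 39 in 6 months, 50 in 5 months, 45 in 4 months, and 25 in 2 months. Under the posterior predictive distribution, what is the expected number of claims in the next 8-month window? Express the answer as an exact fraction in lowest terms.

416/9

Total count: 19 + 39 + 50 + 45 + 25 = 178.
Total exposure: 5 + 6 + 5 + 4 + 2 = 22 months.
Conjugate update: add total count to the shape and total exposure to the rate, giving Gamma(208, 36).
Predictive mean over an 8-month window = T·E[λ|data] = 8·208/36 = 416/9.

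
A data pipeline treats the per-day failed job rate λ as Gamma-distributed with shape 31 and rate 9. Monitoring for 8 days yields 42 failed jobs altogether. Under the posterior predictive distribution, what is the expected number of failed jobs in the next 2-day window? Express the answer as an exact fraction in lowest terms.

Total count 42 over total exposure 8 days.
Conjugate update: add total count to the shape and total exposure to the rate, giving Gamma(73, 17).
Predictive mean over a 2-day window = T·E[λ|data] = 2·73/17 = 146/17.

146/17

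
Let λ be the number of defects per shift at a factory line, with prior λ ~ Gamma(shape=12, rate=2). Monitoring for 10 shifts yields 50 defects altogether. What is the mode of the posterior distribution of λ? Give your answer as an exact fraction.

Total count 50 over total exposure 10 shifts.
By Gamma–Poisson conjugacy, the posterior is Gamma(α + Σx, β + Σt) = Gamma(12 + 50, 2 + 10) = Gamma(62, 12).
Posterior mode = (α'−1)/β' = 61/12.

61/12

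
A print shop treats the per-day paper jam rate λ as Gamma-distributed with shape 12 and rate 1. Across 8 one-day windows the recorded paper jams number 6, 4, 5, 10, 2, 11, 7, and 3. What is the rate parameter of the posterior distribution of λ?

9

Total count: 6 + 4 + 5 + 10 + 2 + 11 + 7 + 3 = 48.
Total exposure: 8 days.
By Gamma–Poisson conjugacy, the posterior is Gamma(α + Σx, β + Σt) = Gamma(12 + 48, 1 + 8) = Gamma(60, 9).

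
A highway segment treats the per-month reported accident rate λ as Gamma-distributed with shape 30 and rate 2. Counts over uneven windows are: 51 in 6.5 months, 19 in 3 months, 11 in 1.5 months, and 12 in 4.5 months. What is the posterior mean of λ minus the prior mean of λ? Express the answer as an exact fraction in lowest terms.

Total count: 51 + 19 + 11 + 12 = 93.
Total exposure: 6.5 + 3 + 1.5 + 4.5 = 15.5 months.
Posterior: α' = 30 + 93 = 123, β' = 2 + 15.5 = 35/2.
Posterior mean = 123/(35/2) = 246/35; prior mean = 30/2 = 15. Difference = 246/35 − 15 = -279/35.

-279/35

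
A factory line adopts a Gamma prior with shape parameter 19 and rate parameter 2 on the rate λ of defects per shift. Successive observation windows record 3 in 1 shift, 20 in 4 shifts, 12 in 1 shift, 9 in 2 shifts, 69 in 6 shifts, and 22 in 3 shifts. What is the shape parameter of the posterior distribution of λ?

154

Total count: 3 + 20 + 12 + 9 + 69 + 22 = 135.
Total exposure: 1 + 4 + 1 + 2 + 6 + 3 = 17 shifts.
Gamma(α, β) with Poisson data over total exposure Σt gives posterior Gamma(α+Σx, β+Σt) = Gamma(154, 19).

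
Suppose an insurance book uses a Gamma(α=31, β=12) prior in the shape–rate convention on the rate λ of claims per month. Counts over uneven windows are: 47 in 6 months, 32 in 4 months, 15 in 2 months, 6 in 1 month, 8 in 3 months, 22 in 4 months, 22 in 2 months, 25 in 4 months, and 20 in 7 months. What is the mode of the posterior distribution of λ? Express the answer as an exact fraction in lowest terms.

227/45

Total count: 47 + 32 + 15 + 6 + 8 + 22 + 22 + 25 + 20 = 197.
Total exposure: 6 + 4 + 2 + 1 + 3 + 4 + 2 + 4 + 7 = 33 months.
The Gamma prior is conjugate for the Poisson rate, so λ | data ~ Gamma(31+197, 12+33) = Gamma(228, 45).
Posterior mode = (α'−1)/β' = 227/45.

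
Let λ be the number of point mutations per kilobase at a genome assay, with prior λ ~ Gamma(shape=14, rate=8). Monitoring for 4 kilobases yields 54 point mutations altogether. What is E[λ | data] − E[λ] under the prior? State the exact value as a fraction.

47/12

Total count 54 over total exposure 4 kilobases.
Conjugate update: add total count to the shape and total exposure to the rate, giving Gamma(68, 12).
Posterior mean = 68/12 = 17/3; prior mean = 14/8 = 7/4. Difference = 17/3 − 7/4 = 47/12.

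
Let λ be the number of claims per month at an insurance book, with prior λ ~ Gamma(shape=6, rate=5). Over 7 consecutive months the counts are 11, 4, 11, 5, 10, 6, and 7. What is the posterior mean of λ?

5

Total count: 11 + 4 + 11 + 5 + 10 + 6 + 7 = 54.
Total exposure: 7 months.
Gamma(α, β) with Poisson data over total exposure Σt gives posterior Gamma(α+Σx, β+Σt) = Gamma(60, 12).
Posterior mean = α'/β' = 60/12 = 5.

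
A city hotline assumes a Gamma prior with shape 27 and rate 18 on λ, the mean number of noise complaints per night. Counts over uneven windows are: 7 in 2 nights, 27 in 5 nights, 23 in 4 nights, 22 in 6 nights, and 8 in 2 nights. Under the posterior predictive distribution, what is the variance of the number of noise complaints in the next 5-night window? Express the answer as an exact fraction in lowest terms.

Total count: 7 + 27 + 23 + 22 + 8 = 87.
Total exposure: 2 + 5 + 4 + 6 + 2 = 19 nights.
By Gamma–Poisson conjugacy, the posterior is Gamma(α + Σx, β + Σt) = Gamma(27 + 87, 18 + 19) = Gamma(114, 37).
The posterior predictive for a window of length T is Negative Binomial with variance T·α'·(β'+T)/β'² = 5·114·42/1369 = 23940/1369.

23940/1369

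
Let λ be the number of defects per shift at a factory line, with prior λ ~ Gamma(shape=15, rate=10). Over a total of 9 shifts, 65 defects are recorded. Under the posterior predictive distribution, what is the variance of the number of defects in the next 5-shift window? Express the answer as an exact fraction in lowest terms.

Total count 65 over total exposure 9 shifts.
By Gamma–Poisson conjugacy, the posterior is Gamma(α + Σx, β + Σt) = Gamma(15 + 65, 10 + 9) = Gamma(80, 19).
The posterior predictive for a window of length T is Negative Binomial with variance T·α'·(β'+T)/β'² = 5·80·24/361 = 9600/361.

9600/361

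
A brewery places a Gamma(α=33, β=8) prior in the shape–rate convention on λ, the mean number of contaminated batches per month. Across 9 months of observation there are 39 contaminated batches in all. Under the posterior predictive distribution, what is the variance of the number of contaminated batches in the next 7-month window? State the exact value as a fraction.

Total count 39 over total exposure 9 months.
Gamma(α, β) with Poisson data over total exposure Σt gives posterior Gamma(α+Σx, β+Σt) = Gamma(72, 17).
The posterior predictive for a window of length T is Negative Binomial with variance T·α'·(β'+T)/β'² = 7·72·24/289 = 12096/289.

12096/289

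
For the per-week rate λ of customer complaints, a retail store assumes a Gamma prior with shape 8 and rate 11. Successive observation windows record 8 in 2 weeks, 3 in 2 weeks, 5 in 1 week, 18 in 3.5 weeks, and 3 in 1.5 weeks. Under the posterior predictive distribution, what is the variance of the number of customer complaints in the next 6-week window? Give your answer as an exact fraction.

810/49

Total count: 8 + 3 + 5 + 18 + 3 = 37.
Total exposure: 2 + 2 + 1 + 3.5 + 1.5 = 10 weeks.
By Gamma–Poisson conjugacy, the posterior is Gamma(α + Σx, β + Σt) = Gamma(8 + 37, 11 + 10) = Gamma(45, 21).
The posterior predictive for a window of length T is Negative Binomial with variance T·α'·(β'+T)/β'² = 6·45·27/441 = 810/49.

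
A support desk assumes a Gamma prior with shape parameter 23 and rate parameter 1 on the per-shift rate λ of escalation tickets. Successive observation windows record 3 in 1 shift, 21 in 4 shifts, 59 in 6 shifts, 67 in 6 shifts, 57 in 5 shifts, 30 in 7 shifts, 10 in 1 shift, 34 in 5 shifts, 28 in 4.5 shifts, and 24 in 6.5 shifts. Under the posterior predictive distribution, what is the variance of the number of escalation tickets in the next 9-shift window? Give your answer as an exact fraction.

Total count: 3 + 21 + 59 + 67 + 57 + 30 + 10 + 34 + 28 + 24 = 333.
Total exposure: 1 + 4 + 6 + 6 + 5 + 7 + 1 + 5 + 4.5 + 6.5 = 46 shifts.
The Gamma prior is conjugate for the Poisson rate, so λ | data ~ Gamma(23+333, 1+46) = Gamma(356, 47).
The posterior predictive for a window of length T is Negative Binomial with variance T·α'·(β'+T)/β'² = 9·356·56/2209 = 179424/2209.

179424/2209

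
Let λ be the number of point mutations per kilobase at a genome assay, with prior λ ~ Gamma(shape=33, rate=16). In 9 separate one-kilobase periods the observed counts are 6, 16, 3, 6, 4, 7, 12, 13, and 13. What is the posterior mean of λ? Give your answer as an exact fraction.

Total count: 6 + 16 + 3 + 6 + 4 + 7 + 12 + 13 + 13 = 80.
Total exposure: 9 kilobases.
Conjugate update: add total count to the shape and total exposure to the rate, giving Gamma(113, 25).
Posterior mean = α'/β' = 113/25.

113/25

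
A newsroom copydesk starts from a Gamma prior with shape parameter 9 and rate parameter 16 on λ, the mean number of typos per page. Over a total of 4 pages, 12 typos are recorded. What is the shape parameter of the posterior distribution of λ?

Total count 12 over total exposure 4 pages.
Posterior: α' = 9 + 12 = 21, β' = 16 + 4 = 20.

21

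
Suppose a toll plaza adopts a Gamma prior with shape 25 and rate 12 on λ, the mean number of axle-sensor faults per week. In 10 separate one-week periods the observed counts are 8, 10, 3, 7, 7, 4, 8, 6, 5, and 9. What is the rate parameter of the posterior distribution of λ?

Total count: 8 + 10 + 3 + 7 + 7 + 4 + 8 + 6 + 5 + 9 = 67.
Total exposure: 10 weeks.
Gamma(α, β) with Poisson data over total exposure Σt gives posterior Gamma(α+Σx, β+Σt) = Gamma(92, 22).

22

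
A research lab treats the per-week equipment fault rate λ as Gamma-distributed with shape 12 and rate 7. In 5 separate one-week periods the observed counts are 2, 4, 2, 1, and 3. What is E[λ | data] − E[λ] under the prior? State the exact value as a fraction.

2/7

Total count: 2 + 4 + 2 + 1 + 3 = 12.
Total exposure: 5 weeks.
Conjugate update: add total count to the shape and total exposure to the rate, giving Gamma(24, 12).
Posterior mean = 24/12 = 2; prior mean = 12/7 = 12/7. Difference = 2 − 12/7 = 2/7.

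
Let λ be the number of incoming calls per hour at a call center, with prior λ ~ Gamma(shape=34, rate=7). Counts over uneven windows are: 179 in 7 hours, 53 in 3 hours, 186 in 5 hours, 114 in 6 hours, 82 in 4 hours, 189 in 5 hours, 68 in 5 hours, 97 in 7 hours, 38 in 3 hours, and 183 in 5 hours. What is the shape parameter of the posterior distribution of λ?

1223

Total count: 179 + 53 + 186 + 114 + 82 + 189 + 68 + 97 + 38 + 183 = 1189.
Total exposure: 7 + 3 + 5 + 6 + 4 + 5 + 5 + 7 + 3 + 5 = 50 hours.
By Gamma–Poisson conjugacy, the posterior is Gamma(α + Σx, β + Σt) = Gamma(34 + 1189, 7 + 50) = Gamma(1223, 57).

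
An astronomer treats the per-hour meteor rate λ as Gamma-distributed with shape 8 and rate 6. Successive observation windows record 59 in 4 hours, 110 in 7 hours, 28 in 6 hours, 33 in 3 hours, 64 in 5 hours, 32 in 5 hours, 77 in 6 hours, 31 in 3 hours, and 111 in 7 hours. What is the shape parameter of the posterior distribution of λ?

553

Total count: 59 + 110 + 28 + 33 + 64 + 32 + 77 + 31 + 111 = 545.
Total exposure: 4 + 7 + 6 + 3 + 5 + 5 + 6 + 3 + 7 = 46 hours.
Conjugate update: add total count to the shape and total exposure to the rate, giving Gamma(553, 52).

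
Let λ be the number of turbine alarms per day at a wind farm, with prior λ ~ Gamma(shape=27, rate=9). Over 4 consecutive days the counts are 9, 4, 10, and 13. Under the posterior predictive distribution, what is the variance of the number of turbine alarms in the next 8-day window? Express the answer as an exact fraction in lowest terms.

Total count: 9 + 4 + 10 + 13 = 36.
Total exposure: 4 days.
Gamma(α, β) with Poisson data over total exposure Σt gives posterior Gamma(α+Σx, β+Σt) = Gamma(63, 13).
The posterior predictive for a window of length T is Negative Binomial with variance T·α'·(β'+T)/β'² = 8·63·21/169 = 10584/169.

10584/169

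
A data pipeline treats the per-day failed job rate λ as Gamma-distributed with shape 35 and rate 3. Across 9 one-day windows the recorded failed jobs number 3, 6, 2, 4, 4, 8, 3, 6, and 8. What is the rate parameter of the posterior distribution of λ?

Total count: 3 + 6 + 2 + 4 + 4 + 8 + 3 + 6 + 8 = 44.
Total exposure: 9 days.
Gamma(α, β) with Poisson data over total exposure Σt gives posterior Gamma(α+Σx, β+Σt) = Gamma(79, 12).

12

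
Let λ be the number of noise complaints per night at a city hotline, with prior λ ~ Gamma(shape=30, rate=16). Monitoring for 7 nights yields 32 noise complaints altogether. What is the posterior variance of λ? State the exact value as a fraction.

Total count 32 over total exposure 7 nights.
By Gamma–Poisson conjugacy, the posterior is Gamma(α + Σx, β + Σt) = Gamma(30 + 32, 16 + 7) = Gamma(62, 23).
Posterior variance = α'/β'² = 62/529.

62/529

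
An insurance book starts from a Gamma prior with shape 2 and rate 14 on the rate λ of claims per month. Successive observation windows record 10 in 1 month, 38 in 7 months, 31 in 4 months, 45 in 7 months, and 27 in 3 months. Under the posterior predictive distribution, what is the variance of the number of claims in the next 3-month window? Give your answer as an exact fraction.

Total count: 10 + 38 + 31 + 45 + 27 = 151.
Total exposure: 1 + 7 + 4 + 7 + 3 = 22 months.
The Gamma prior is conjugate for the Poisson rate, so λ | data ~ Gamma(2+151, 14+22) = Gamma(153, 36).
The posterior predictive for a window of length T is Negative Binomial with variance T·α'·(β'+T)/β'² = 3·153·39/1296 = 221/16.

221/16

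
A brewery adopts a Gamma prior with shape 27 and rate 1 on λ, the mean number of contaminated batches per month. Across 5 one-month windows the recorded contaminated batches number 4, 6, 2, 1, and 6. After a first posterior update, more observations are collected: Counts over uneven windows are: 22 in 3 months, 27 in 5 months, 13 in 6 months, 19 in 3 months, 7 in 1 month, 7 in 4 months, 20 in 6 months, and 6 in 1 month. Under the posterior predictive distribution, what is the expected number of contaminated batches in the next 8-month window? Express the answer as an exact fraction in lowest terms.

1336/35

Total count: 4 + 6 + 2 + 1 + 6 = 19.
Total exposure: 5 months.
After the first batch: Gamma(27 + 19, 1 + 5) = Gamma(46, 6).
Total count: 22 + 27 + 13 + 19 + 7 + 7 + 20 + 6 = 121.
Total exposure: 3 + 5 + 6 + 3 + 1 + 4 + 6 + 1 = 29 months.
After the second batch: Gamma(46 + 121, 6 + 29) = Gamma(167, 35).
Predictive mean over an 8-month window = T·E[λ|data] = 8·167/35 = 1336/35.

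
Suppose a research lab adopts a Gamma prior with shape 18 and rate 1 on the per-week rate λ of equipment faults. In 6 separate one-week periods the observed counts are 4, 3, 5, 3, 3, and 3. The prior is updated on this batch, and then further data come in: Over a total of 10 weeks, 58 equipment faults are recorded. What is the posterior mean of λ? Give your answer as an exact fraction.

97/17

Total count: 4 + 3 + 5 + 3 + 3 + 3 = 21.
Total exposure: 6 weeks.
After the first batch: Gamma(18 + 21, 1 + 6) = Gamma(39, 7).
Total count 58 over total exposure 10 weeks.
After the second batch: Gamma(39 + 58, 7 + 10) = Gamma(97, 17).
Posterior mean = α'/β' = 97/17.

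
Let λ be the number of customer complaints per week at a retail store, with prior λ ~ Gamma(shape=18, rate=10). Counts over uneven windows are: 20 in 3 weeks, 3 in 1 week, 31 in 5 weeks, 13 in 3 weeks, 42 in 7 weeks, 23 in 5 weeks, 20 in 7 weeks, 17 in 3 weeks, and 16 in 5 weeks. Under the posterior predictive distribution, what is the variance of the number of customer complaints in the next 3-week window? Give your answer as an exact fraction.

Total count: 20 + 3 + 31 + 13 + 42 + 23 + 20 + 17 + 16 = 185.
Total exposure: 3 + 1 + 5 + 3 + 7 + 5 + 7 + 3 + 5 = 39 weeks.
Posterior: α' = 18 + 185 = 203, β' = 10 + 39 = 49.
The posterior predictive for a window of length T is Negative Binomial with variance T·α'·(β'+T)/β'² = 3·203·52/2401 = 4524/343.

4524/343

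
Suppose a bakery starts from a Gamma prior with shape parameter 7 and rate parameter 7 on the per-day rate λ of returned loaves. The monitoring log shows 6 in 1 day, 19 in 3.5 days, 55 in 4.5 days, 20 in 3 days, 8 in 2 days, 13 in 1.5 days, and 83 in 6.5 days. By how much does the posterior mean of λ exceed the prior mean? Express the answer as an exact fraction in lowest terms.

182/29

Total count: 6 + 19 + 55 + 20 + 8 + 13 + 83 = 204.
Total exposure: 1 + 3.5 + 4.5 + 3 + 2 + 1.5 + 6.5 = 22 days.
By Gamma–Poisson conjugacy, the posterior is Gamma(α + Σx, β + Σt) = Gamma(7 + 204, 7 + 22) = Gamma(211, 29).
Posterior mean = 211/29 = 211/29; prior mean = 7/7 = 1. Difference = 211/29 − 1 = 182/29.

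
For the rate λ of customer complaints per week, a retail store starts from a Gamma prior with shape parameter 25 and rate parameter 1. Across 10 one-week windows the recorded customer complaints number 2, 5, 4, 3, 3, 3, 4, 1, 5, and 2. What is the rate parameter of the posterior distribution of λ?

Total count: 2 + 5 + 4 + 3 + 3 + 3 + 4 + 1 + 5 + 2 = 32.
Total exposure: 10 weeks.
Conjugate update: add total count to the shape and total exposure to the rate, giving Gamma(57, 11).

11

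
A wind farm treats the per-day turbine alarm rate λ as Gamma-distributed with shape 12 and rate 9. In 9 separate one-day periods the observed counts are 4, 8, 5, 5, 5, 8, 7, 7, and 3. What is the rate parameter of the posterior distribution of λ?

Total count: 4 + 8 + 5 + 5 + 5 + 8 + 7 + 7 + 3 = 52.
Total exposure: 9 days.
By Gamma–Poisson conjugacy, the posterior is Gamma(α + Σx, β + Σt) = Gamma(12 + 52, 9 + 9) = Gamma(64, 18).

18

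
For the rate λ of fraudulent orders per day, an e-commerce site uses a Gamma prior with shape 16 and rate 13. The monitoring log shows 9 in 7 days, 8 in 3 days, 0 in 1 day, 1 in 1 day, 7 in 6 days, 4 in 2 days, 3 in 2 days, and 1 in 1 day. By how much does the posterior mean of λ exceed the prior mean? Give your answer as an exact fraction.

Total count: 9 + 8 + 0 + 1 + 7 + 4 + 3 + 1 = 33.
Total exposure: 7 + 3 + 1 + 1 + 6 + 2 + 2 + 1 = 23 days.
Gamma(α, β) with Poisson data over total exposure Σt gives posterior Gamma(α+Σx, β+Σt) = Gamma(49, 36).
Posterior mean = 49/36 = 49/36; prior mean = 16/13 = 16/13. Difference = 49/36 − 16/13 = 61/468.

61/468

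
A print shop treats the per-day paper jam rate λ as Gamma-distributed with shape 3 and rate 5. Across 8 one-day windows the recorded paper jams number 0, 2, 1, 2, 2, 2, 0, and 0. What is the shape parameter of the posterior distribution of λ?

12

Total count: 0 + 2 + 1 + 2 + 2 + 2 + 0 + 0 = 9.
Total exposure: 8 days.
Posterior: α' = 3 + 9 = 12, β' = 5 + 8 = 13.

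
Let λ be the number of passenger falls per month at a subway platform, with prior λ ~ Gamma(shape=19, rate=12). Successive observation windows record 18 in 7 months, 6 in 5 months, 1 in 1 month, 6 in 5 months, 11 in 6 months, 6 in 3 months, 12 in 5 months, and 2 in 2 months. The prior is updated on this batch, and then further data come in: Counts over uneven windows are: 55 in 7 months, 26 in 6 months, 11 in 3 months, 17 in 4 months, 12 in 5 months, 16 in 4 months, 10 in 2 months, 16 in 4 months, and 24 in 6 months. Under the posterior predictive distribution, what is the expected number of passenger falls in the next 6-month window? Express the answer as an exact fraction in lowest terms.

536/29

Total count: 18 + 6 + 1 + 6 + 11 + 6 + 12 + 2 = 62.
Total exposure: 7 + 5 + 1 + 5 + 6 + 3 + 5 + 2 = 34 months.
After the first batch: Gamma(19 + 62, 12 + 34) = Gamma(81, 46).
Total count: 55 + 26 + 11 + 17 + 12 + 16 + 10 + 16 + 24 = 187.
Total exposure: 7 + 6 + 3 + 4 + 5 + 4 + 2 + 4 + 6 = 41 months.
After the second batch: Gamma(81 + 187, 46 + 41) = Gamma(268, 87).
Predictive mean over a 6-month window = T·E[λ|data] = 6·268/87 = 536/29.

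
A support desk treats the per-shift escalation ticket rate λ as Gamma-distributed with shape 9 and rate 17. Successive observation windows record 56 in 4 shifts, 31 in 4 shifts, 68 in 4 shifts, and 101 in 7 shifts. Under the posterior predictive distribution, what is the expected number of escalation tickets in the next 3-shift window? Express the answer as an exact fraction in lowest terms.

Total count: 56 + 31 + 68 + 101 = 256.
Total exposure: 4 + 4 + 4 + 7 = 19 shifts.
Conjugate update: add total count to the shape and total exposure to the rate, giving Gamma(265, 36).
Predictive mean over a 3-shift window = T·E[λ|data] = 3·265/36 = 265/12.

265/12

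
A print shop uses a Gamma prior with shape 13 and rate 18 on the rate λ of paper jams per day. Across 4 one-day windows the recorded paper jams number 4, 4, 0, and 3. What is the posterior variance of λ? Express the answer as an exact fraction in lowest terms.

Total count: 4 + 4 + 0 + 3 = 11.
Total exposure: 4 days.
By Gamma–Poisson conjugacy, the posterior is Gamma(α + Σx, β + Σt) = Gamma(13 + 11, 18 + 4) = Gamma(24, 22).
Posterior variance = α'/β'² = 24/484 = 6/121.

6/121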